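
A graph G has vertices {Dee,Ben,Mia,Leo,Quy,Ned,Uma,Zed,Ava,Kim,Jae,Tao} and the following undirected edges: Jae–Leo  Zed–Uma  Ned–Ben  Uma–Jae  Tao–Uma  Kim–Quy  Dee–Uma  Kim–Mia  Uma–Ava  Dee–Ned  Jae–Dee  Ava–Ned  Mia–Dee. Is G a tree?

No

The graph has 12 vertices and 13 edges.
A tree on 12 vertices has exactly 11 edges; this graph has 13, so it contains a cycle and is not a tree.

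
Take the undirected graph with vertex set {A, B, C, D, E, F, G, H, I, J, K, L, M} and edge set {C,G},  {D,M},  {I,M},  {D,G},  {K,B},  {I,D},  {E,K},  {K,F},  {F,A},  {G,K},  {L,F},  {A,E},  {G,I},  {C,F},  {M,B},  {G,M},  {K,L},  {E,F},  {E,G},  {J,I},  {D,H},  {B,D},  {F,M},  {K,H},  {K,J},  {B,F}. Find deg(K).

7

Neighbors of K: B, E, F, G, H, J, L.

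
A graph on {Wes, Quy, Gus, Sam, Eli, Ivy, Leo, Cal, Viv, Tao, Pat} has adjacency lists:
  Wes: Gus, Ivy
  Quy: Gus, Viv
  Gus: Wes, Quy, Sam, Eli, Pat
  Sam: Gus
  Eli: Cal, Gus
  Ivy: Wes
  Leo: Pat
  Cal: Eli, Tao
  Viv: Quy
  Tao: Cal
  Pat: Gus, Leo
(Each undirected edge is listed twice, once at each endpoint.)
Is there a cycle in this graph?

|V| = 11, |E| = 10, number of components = 1.
Since 10 = 11 - 1, the graph is a forest and contains no cycle.

No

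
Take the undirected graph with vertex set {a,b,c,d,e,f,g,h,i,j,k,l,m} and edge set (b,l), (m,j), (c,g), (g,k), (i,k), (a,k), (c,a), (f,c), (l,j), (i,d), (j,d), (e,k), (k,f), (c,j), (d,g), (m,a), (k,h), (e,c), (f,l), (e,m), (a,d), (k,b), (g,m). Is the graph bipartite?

Yes

Color {c, d, k, l, m} black and {a, b, e, f, g, h, i, j} white. No edge joins two same-colored vertices, so the graph is bipartite.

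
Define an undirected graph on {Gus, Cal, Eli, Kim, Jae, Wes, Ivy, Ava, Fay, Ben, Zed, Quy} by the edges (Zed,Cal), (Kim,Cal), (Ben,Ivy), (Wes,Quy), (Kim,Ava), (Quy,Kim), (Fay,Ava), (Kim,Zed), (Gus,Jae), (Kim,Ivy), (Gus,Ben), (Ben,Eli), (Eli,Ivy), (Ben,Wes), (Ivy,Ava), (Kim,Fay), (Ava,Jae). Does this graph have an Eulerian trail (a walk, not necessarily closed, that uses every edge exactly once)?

Degrees: Gus:2, Cal:2, Eli:2, Kim:6, Jae:2, Wes:2, Ivy:4, Ava:4, Fay:2, Ben:4, Zed:2, Quy:2
Odd-degree vertices: none (0 total).
With 0 odd-degree vertices and all edges in one connected piece, an Eulerian trail exists.

Yes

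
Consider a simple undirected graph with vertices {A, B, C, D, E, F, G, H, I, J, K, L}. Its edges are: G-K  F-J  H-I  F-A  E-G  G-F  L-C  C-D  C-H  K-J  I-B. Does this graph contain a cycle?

Yes

The graph has 12 vertices, 11 edges, and 2 connected components.
One cycle is F-J-K-G-F.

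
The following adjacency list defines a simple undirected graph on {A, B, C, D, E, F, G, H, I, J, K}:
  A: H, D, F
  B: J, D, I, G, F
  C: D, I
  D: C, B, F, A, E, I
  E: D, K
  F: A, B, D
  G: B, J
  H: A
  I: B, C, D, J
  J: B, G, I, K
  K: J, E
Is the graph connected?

A breadth-first search from A visits A, D, H, F, C, B, E, I, J, G, K — all 11 vertices — so the graph is connected.

Yes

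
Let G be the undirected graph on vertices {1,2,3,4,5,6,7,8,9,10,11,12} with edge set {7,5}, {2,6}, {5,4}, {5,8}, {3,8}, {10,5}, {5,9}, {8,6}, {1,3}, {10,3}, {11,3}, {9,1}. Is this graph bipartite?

1-9-5-8-3-1 is an odd cycle (length 5), and a bipartite graph can contain only even cycles.

No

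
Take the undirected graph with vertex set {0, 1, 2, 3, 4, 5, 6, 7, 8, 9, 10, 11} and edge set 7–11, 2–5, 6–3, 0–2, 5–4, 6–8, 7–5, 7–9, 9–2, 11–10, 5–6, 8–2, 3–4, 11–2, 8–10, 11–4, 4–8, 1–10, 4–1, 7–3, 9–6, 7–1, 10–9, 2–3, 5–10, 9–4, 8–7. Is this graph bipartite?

A valid 2-coloring puts {2, 4, 6, 7, 10} on one side and {0, 1, 3, 5, 8, 9, 11} on the other; every edge crosses between the two sides.

Yes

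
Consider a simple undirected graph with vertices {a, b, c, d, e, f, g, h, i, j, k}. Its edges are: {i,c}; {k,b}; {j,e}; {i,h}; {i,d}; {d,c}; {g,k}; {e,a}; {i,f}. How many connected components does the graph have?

Component: {a, e, j}
Component: {b, g, k}
Component: {c, d, f, h, i}

3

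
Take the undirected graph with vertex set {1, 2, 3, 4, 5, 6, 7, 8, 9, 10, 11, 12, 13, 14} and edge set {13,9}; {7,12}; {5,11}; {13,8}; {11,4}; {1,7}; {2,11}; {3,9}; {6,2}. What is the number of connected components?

5

Component: {10}
Component: {14}
Component: {1, 7, 12}
Component: {3, 8, 9, 13}
Component: {2, 4, 5, 6, 11}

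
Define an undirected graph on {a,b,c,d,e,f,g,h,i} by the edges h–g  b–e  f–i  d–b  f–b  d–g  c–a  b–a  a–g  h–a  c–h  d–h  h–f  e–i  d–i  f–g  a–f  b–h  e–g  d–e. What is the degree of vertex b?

5

Neighbors of b: a, d, e, f, h.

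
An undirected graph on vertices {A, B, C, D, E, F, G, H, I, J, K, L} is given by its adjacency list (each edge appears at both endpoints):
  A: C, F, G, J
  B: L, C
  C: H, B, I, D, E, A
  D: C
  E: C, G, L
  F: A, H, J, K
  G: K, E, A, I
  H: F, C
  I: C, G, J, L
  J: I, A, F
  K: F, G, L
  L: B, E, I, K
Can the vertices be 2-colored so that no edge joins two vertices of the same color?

No

J-F-A-J is an odd cycle (length 3), and a bipartite graph can contain only even cycles.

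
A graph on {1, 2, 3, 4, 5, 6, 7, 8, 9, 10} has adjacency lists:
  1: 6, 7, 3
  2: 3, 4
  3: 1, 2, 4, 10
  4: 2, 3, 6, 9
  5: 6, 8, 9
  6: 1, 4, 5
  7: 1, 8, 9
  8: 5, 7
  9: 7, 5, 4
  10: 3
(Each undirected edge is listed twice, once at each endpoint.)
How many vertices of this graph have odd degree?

6

Degrees: 1:3, 2:2, 3:4, 4:4, 5:3, 6:3, 7:3, 8:2, 9:3, 10:1
Odd-degree vertices: 1, 5, 6, 7, 9, 10.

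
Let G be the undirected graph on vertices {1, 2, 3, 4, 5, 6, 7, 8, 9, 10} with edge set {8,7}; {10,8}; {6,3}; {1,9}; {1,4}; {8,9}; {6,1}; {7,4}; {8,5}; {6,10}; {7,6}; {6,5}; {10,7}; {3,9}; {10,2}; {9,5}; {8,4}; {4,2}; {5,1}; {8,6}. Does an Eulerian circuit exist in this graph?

Degrees: 1:4, 2:2, 3:2, 4:4, 5:4, 6:6, 7:4, 8:6, 9:4, 10:4
All degrees are even and the non-isolated vertices are connected — an Eulerian circuit exists.

Yes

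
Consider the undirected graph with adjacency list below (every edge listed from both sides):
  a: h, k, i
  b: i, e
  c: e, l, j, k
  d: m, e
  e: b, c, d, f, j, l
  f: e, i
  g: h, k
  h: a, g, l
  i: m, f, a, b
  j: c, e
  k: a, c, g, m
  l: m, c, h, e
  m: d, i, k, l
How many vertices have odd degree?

2

Degrees: a:3, b:2, c:4, d:2, e:6, f:2, g:2, h:3, i:4, j:2, k:4, l:4, m:4
Odd-degree vertices: a, h.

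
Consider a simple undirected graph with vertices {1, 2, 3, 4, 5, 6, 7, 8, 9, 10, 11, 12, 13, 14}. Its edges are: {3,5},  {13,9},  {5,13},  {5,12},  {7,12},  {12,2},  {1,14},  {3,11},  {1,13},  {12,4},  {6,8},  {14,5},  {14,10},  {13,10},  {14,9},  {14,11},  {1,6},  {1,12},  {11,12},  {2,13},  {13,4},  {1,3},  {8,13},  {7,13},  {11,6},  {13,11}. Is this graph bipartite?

Yes

Color {3, 6, 12, 13, 14} black and {1, 2, 4, 5, 7, 8, 9, 10, 11} white. No edge joins two same-colored vertices, so the graph is bipartite.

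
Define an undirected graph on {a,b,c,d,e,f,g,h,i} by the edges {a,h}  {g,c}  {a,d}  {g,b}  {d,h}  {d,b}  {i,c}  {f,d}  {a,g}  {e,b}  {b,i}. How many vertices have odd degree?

4

Degrees: a:3, b:4, c:2, d:4, e:1, f:1, g:3, h:2, i:2
Odd-degree vertices: a, e, f, g.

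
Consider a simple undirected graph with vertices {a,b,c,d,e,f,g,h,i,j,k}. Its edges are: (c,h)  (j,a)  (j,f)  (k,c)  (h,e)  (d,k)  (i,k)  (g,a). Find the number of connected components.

3

Component: {b}
Component: {a, f, g, j}
Component: {c, d, e, h, i, k}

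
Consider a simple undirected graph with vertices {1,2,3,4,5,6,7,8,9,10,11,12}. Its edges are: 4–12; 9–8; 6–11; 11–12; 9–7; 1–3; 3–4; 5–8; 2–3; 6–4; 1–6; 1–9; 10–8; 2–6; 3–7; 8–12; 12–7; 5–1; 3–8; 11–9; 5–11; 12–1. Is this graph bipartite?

Yes

Partition the vertices as {3, 5, 6, 9, 10, 12} vs {1, 2, 4, 7, 8, 11}. Each listed edge has one endpoint in each part, so the graph is bipartite.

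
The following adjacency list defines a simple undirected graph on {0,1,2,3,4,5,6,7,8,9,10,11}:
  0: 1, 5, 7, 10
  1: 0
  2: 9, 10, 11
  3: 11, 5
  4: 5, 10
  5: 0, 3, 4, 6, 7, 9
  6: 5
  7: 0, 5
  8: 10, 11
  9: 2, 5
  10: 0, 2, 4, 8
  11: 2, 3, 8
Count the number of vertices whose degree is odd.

4

Degrees: 0:4, 1:1, 2:3, 3:2, 4:2, 5:6, 6:1, 7:2, 8:2, 9:2, 10:4, 11:3
Odd-degree vertices: 1, 2, 6, 11.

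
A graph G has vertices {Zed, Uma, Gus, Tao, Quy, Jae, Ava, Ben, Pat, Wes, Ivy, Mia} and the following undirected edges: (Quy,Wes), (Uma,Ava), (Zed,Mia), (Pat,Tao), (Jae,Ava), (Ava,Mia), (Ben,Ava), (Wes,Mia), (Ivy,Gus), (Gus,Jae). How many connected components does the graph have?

2

Component: {Tao, Pat}
Component: {Zed, Uma, Gus, Quy, Jae, Ava, Ben, Wes, Ivy, Mia}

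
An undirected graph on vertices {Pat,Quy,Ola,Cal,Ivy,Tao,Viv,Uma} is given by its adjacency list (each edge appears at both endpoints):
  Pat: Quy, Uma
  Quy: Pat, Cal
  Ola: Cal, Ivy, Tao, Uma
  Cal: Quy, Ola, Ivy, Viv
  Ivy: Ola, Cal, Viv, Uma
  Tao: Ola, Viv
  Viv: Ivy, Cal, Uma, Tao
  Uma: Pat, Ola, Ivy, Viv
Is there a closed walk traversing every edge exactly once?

Degrees: Pat:2, Quy:2, Ola:4, Cal:4, Ivy:4, Tao:2, Viv:4, Uma:4
All degrees are even and the non-isolated vertices are connected — an Eulerian circuit exists.

Yes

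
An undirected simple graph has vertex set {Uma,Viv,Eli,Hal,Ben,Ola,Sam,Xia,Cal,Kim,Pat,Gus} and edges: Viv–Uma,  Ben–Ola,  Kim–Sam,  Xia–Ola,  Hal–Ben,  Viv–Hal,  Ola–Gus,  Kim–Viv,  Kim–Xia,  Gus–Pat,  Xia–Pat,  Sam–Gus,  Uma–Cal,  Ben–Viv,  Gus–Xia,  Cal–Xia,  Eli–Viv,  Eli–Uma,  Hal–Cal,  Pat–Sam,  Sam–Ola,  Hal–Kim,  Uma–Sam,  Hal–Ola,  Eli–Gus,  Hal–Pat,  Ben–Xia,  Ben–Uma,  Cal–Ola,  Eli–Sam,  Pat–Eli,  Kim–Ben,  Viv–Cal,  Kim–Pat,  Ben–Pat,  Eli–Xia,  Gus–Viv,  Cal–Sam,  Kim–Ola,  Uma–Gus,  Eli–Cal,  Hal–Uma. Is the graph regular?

Degrees: Uma:7, Viv:7, Eli:7, Hal:7, Ben:7, Ola:7, Sam:7, Xia:7, Cal:7, Kim:7, Pat:7, Gus:7
Every vertex has degree 7, so the graph is 7-regular.

Yes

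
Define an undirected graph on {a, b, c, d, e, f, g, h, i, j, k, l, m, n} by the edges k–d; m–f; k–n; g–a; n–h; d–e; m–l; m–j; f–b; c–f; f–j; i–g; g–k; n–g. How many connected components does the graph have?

2

Component: {b, c, f, j, l, m}
Component: {a, d, e, g, h, i, k, n}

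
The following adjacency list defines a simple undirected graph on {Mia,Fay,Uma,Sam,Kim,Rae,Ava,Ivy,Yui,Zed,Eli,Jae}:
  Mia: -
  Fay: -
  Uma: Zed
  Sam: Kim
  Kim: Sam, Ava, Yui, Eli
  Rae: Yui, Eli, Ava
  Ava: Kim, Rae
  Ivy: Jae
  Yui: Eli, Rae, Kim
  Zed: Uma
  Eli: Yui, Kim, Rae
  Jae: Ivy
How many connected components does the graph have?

5

Component: {Mia}
Component: {Fay}
Component: {Uma, Zed}
Component: {Ivy, Jae}
Component: {Sam, Kim, Rae, Ava, Yui, Eli}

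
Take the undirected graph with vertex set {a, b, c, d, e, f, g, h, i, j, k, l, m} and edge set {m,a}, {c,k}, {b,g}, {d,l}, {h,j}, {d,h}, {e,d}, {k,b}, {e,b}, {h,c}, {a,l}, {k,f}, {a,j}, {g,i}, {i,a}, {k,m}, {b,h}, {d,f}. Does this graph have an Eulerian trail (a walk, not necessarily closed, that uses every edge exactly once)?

Degrees: a:4, b:4, c:2, d:4, e:2, f:2, g:2, h:4, i:2, j:2, k:4, l:2, m:2
Odd-degree vertices: none (0 total).
With 0 odd-degree vertices and all edges in one connected piece, an Eulerian trail exists.

Yes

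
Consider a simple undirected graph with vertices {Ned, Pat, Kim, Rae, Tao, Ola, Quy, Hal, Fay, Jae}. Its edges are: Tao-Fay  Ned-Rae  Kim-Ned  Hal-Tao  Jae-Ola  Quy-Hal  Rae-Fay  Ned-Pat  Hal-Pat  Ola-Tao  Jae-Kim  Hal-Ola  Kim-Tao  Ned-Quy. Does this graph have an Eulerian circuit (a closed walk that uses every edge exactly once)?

Degrees: Ned:4, Pat:2, Kim:3, Rae:2, Tao:4, Ola:3, Quy:2, Hal:4, Fay:2, Jae:2
Kim, Ola have odd degree; an Eulerian circuit needs every degree to be even, so none exists.

No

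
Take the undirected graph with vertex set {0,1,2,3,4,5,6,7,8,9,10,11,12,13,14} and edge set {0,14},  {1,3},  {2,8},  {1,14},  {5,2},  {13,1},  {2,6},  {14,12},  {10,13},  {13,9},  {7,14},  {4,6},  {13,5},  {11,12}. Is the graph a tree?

The graph has 15 vertices and 14 edges.
Connected and |E| = |V| - 1, which characterizes a tree.

Yes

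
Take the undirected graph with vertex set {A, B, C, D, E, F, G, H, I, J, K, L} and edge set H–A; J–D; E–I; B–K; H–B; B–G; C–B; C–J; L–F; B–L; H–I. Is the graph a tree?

Yes

|V| = 12, |E| = 11.
It is connected with exactly 11 edges, hence acyclic — it is a tree.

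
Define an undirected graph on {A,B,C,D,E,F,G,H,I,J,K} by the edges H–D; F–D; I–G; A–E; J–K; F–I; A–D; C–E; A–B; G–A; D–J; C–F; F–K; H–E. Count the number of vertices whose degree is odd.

2

Degrees: A:4, B:1, C:2, D:4, E:3, F:4, G:2, H:2, I:2, J:2, K:2
Odd-degree vertices: B, E.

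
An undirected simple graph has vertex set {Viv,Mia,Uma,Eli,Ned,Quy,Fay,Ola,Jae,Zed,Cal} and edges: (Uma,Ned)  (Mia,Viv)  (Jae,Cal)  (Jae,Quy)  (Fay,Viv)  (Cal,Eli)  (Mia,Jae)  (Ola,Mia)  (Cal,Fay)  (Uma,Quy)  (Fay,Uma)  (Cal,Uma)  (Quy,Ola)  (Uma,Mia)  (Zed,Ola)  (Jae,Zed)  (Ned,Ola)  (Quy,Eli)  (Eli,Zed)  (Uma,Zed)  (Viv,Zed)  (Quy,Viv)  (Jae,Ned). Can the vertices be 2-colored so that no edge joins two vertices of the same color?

No

Uma-Fay-Cal-Uma is an odd cycle (length 3), and a bipartite graph can contain only even cycles.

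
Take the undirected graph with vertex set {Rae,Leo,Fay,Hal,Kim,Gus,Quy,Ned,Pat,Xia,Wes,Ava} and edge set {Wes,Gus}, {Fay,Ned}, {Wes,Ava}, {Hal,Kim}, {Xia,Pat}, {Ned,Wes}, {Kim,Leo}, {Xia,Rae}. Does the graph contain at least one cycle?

No

The graph has 12 vertices, 8 edges, and 4 connected components.
Since 8 = 12 - 4, the graph is a forest and contains no cycle.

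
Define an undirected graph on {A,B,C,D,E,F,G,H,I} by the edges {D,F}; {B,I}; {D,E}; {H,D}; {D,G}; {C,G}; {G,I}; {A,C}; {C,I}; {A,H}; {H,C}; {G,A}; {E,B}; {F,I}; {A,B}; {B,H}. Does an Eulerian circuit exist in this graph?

Degrees: A:4, B:4, C:4, D:4, E:2, F:2, G:4, H:4, I:4
All degrees are even and the non-isolated vertices are connected — an Eulerian circuit exists.

Yes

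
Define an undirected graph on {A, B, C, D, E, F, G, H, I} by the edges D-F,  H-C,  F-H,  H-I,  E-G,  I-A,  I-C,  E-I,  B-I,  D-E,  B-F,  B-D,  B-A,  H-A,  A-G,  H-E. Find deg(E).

Neighbors of E: D, G, H, I.

4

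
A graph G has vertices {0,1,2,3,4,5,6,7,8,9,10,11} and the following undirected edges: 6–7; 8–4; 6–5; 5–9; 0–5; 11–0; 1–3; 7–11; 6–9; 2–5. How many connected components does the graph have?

4

Component: {10}
Component: {1, 3}
Component: {4, 8}
Component: {0, 2, 5, 6, 7, 9, 11}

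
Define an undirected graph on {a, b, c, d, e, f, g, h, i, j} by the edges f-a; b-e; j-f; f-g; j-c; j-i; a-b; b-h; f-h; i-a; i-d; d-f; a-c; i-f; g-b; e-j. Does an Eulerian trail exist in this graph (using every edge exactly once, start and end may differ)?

Degrees: a:4, b:4, c:2, d:2, e:2, f:6, g:2, h:2, i:4, j:4
Odd-degree vertices: none (0 total).
With 0 odd-degree vertices and all edges in one connected piece, an Eulerian trail exists.

Yes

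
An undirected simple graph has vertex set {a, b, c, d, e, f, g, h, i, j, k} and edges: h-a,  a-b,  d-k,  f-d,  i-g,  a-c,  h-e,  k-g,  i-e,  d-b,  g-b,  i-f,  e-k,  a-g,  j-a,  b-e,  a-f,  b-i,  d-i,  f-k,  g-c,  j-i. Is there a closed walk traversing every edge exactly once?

Degrees: a:6, b:5, c:2, d:4, e:4, f:4, g:5, h:2, i:6, j:2, k:4
Vertices with odd degree: b, g. An Eulerian circuit requires all degrees even.

No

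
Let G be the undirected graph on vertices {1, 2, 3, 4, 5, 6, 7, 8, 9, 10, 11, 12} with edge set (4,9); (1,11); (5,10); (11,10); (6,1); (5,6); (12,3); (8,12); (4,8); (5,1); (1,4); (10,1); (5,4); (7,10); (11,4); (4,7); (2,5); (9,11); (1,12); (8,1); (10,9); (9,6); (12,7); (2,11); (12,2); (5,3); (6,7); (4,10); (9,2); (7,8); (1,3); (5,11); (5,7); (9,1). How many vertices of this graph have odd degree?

4

Degrees: 1:9, 2:4, 3:3, 4:7, 5:8, 6:4, 7:6, 8:4, 9:6, 10:6, 11:6, 12:5
Odd-degree vertices: 1, 3, 4, 12.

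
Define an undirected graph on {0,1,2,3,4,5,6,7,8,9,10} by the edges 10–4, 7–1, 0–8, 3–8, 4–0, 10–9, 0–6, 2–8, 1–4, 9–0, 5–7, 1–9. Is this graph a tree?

The graph has 11 vertices and 12 edges.
Connected but with 12 > 10 edges, so it has a cycle and is not a tree.

No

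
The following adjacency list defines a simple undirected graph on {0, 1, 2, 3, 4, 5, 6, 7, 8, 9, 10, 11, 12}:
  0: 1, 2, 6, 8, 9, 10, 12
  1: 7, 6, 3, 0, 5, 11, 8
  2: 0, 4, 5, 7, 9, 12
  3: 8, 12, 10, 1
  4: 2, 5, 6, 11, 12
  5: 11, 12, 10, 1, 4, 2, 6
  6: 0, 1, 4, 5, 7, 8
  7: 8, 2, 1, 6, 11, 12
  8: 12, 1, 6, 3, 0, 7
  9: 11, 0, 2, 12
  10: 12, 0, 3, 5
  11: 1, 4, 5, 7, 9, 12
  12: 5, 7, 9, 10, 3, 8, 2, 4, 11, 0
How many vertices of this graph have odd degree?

4

Degrees: 0:7, 1:7, 2:6, 3:4, 4:5, 5:7, 6:6, 7:6, 8:6, 9:4, 10:4, 11:6, 12:10
Odd-degree vertices: 0, 1, 4, 5.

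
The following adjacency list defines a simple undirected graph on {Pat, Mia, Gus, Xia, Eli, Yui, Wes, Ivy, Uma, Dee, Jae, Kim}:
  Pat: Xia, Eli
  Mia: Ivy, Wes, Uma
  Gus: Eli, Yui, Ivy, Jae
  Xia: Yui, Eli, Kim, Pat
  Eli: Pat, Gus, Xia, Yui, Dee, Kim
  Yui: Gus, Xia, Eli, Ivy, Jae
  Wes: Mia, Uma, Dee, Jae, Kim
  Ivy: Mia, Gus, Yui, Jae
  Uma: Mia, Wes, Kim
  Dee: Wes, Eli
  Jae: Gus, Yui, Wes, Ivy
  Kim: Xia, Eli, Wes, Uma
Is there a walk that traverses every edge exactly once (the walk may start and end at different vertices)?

Degrees: Pat:2, Mia:3, Gus:4, Xia:4, Eli:6, Yui:5, Wes:5, Ivy:4, Uma:3, Dee:2, Jae:4, Kim:4
Odd-degree vertices: Mia, Yui, Wes, Uma (4 total).
With 4 odd-degree vertices (more than two), no single trail can use every edge.

No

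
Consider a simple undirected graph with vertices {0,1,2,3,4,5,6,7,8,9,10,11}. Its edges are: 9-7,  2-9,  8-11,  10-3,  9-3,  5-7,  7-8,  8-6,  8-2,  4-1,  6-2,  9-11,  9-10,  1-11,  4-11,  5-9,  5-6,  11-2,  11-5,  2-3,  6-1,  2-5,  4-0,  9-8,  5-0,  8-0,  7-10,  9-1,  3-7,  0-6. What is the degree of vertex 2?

6

Neighbors of 2: 3, 5, 6, 8, 9, 11.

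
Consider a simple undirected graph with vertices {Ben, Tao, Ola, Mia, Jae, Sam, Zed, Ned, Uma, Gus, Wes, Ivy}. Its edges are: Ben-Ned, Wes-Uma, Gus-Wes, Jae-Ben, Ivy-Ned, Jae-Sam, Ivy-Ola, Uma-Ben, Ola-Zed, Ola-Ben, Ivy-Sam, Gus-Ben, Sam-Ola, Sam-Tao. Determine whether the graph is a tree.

No

|V| = 12, |E| = 14.
It is not connected, so it is not a tree.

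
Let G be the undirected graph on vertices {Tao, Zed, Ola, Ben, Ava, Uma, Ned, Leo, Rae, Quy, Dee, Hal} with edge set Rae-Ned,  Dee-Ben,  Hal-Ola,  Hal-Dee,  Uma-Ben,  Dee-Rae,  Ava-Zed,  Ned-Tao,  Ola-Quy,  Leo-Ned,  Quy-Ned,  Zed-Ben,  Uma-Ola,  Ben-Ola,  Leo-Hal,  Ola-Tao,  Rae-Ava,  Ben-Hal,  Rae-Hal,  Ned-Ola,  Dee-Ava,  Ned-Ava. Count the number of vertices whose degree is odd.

Degrees: Tao:2, Zed:2, Ola:6, Ben:5, Ava:4, Uma:2, Ned:6, Leo:2, Rae:4, Quy:2, Dee:4, Hal:5
Odd-degree vertices: Ben, Hal.

2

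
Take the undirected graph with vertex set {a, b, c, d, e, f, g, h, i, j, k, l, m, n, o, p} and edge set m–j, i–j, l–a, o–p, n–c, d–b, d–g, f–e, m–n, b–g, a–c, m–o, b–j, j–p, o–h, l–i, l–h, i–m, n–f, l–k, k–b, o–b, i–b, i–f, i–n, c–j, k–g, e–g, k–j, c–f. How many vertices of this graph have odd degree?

Degrees: a:2, b:6, c:4, d:2, e:2, f:4, g:4, h:2, i:6, j:6, k:4, l:4, m:4, n:4, o:4, p:2
Odd-degree vertices: none.

0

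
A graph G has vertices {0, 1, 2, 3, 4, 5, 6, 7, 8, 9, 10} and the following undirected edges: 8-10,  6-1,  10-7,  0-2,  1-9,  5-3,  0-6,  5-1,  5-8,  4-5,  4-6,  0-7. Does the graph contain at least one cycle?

|V| = 11, |E| = 12, number of components = 1.
One cycle is 0-6-1-5-8-10-7-0.

Yes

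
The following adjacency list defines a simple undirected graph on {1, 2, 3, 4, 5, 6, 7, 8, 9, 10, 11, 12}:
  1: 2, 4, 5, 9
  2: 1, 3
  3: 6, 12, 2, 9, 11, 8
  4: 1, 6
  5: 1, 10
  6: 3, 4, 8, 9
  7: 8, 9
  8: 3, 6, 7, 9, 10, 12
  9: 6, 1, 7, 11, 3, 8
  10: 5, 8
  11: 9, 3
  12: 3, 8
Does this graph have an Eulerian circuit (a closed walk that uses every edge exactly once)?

Degrees: 1:4, 2:2, 3:6, 4:2, 5:2, 6:4, 7:2, 8:6, 9:6, 10:2, 11:2, 12:2
All degrees are even and the non-isolated vertices are connected — an Eulerian circuit exists.

Yes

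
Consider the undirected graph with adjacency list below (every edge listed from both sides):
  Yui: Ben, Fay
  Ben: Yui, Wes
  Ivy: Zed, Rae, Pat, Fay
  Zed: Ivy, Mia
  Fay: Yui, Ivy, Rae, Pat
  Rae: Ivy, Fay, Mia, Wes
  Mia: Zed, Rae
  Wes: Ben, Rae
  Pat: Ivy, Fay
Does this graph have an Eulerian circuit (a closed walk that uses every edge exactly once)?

Degrees: Yui:2, Ben:2, Ivy:4, Zed:2, Fay:4, Rae:4, Mia:2, Wes:2, Pat:2
All degrees are even and the non-isolated vertices are connected — an Eulerian circuit exists.

Yes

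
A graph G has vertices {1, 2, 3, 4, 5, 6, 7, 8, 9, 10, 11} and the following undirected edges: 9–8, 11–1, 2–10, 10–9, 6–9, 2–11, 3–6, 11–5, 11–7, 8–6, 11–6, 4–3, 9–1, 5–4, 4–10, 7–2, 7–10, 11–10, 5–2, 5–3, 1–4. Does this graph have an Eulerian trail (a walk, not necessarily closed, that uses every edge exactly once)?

No

Degrees: 1:3, 2:4, 3:3, 4:4, 5:4, 6:4, 7:3, 8:2, 9:4, 10:5, 11:6
Odd-degree vertices: 1, 3, 7, 10 (4 total).
With 4 odd-degree vertices (more than two), no single trail can use every edge.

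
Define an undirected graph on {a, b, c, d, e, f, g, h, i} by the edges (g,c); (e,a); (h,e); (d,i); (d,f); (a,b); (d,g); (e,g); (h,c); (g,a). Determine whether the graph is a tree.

The graph has 9 vertices and 10 edges.
Connected but with 10 > 8 edges, so it has a cycle and is not a tree.

No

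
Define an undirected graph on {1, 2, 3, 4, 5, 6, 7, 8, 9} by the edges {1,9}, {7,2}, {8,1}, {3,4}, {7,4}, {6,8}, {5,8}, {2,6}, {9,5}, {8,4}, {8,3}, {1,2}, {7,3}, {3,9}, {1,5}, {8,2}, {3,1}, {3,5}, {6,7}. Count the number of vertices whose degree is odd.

4

Degrees: 1:5, 2:4, 3:6, 4:3, 5:4, 6:3, 7:4, 8:6, 9:3
Odd-degree vertices: 1, 4, 6, 9.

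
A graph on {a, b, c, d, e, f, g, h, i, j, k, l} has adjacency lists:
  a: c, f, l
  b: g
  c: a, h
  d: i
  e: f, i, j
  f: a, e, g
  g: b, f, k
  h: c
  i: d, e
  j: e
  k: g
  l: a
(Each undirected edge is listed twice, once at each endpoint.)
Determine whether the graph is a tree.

Yes

The graph has 12 vertices and 11 edges.
It is connected with exactly 11 edges, hence acyclic — it is a tree.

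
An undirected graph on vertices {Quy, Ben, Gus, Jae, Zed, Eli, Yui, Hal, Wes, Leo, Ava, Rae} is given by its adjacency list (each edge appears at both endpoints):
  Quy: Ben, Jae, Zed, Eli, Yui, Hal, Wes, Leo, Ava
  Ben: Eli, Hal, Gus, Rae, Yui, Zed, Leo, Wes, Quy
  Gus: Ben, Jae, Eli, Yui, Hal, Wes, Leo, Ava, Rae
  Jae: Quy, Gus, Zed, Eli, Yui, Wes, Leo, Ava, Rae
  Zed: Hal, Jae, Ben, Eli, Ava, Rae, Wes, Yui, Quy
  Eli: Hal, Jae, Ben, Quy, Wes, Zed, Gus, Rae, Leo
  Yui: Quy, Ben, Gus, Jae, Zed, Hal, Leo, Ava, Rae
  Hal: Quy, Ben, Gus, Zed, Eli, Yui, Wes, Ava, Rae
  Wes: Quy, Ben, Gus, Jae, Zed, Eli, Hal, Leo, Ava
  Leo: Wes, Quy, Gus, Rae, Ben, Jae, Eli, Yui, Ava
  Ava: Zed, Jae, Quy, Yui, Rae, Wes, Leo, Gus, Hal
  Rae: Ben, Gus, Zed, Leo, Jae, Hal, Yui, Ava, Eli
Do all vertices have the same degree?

Yes

Degrees: Quy:9, Ben:9, Gus:9, Jae:9, Zed:9, Eli:9, Yui:9, Hal:9, Wes:9, Leo:9, Ava:9, Rae:9
All degrees equal 9; the graph is regular.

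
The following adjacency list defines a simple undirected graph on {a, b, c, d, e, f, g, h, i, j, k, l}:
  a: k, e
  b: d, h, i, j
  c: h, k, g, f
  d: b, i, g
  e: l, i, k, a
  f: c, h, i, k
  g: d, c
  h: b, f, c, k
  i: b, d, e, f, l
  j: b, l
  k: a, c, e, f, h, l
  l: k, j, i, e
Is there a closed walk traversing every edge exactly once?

No

Degrees: a:2, b:4, c:4, d:3, e:4, f:4, g:2, h:4, i:5, j:2, k:6, l:4
Vertices with odd degree: d, i. An Eulerian circuit requires all degrees even.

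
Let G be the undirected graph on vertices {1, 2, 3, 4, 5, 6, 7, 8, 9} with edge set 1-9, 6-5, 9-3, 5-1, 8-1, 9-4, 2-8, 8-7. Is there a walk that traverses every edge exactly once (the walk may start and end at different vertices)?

No

Degrees: 1:3, 2:1, 3:1, 4:1, 5:2, 6:1, 7:1, 8:3, 9:3
Odd-degree vertices: 1, 2, 3, 4, 6, 7, 8, 9 (8 total).
An Eulerian trail requires 0 or 2 odd-degree vertices; here there are 8.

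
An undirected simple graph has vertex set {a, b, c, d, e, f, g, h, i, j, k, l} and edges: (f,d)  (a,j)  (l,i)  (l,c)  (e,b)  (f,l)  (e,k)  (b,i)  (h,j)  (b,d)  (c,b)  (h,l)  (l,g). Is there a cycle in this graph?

Yes

|V| = 12, |E| = 13, number of components = 1.
Since 13 > 12 - 1, a cycle must exist; for instance l-i-b-c-l.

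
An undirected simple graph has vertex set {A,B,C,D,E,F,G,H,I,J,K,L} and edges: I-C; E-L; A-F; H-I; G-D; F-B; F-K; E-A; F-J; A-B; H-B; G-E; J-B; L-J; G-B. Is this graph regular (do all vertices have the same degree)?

Degrees: A:3, B:5, C:1, D:1, E:3, F:4, G:3, H:2, I:2, J:3, K:1, L:2
Degrees are not all equal (e.g. deg(C)=1 but deg(B)=5); not regular.

No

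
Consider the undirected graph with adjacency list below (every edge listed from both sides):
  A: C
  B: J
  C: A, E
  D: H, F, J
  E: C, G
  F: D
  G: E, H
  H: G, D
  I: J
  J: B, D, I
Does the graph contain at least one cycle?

No

The graph has 10 vertices, 9 edges, and 1 connected component.
Since 9 = 10 - 1, the graph is a forest and contains no cycle.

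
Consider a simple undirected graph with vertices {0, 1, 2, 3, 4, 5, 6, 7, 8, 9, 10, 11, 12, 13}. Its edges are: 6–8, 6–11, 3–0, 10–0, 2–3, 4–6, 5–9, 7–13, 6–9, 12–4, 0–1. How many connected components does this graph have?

Component: {7, 13}
Component: {0, 1, 2, 3, 10}
Component: {4, 5, 6, 8, 9, 11, 12}

3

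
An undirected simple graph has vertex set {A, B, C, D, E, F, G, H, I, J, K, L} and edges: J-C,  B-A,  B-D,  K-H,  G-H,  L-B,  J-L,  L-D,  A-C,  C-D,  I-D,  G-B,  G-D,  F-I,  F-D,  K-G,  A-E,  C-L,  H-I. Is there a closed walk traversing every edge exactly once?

No

Degrees: A:3, B:4, C:4, D:6, E:1, F:2, G:4, H:3, I:3, J:2, K:2, L:4
A, E, H, I have odd degree; an Eulerian circuit needs every degree to be even, so none exists.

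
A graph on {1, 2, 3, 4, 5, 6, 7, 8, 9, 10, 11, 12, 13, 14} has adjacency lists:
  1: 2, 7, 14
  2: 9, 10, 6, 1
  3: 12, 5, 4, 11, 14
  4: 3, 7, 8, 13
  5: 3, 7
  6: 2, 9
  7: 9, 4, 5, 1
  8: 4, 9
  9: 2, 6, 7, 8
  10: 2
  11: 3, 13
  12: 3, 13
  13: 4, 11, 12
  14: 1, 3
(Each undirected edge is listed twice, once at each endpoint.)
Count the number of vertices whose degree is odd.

4

Degrees: 1:3, 2:4, 3:5, 4:4, 5:2, 6:2, 7:4, 8:2, 9:4, 10:1, 11:2, 12:2, 13:3, 14:2
Odd-degree vertices: 1, 3, 10, 13.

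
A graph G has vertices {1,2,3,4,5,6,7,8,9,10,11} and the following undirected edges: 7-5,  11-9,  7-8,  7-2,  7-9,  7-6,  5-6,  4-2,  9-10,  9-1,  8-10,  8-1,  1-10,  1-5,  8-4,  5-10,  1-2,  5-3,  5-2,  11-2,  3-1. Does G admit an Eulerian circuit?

Degrees: 1:6, 2:5, 3:2, 4:2, 5:6, 6:2, 7:5, 8:4, 9:4, 10:4, 11:2
2, 7 have odd degree; an Eulerian circuit needs every degree to be even, so none exists.

No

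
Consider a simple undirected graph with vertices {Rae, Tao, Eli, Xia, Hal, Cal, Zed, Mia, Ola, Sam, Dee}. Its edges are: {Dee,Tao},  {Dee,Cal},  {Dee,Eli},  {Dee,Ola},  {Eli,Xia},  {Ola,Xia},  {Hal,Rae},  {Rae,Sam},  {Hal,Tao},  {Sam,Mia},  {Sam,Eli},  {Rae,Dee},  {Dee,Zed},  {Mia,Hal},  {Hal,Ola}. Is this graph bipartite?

Partition the vertices as {Xia, Hal, Sam, Dee} vs {Rae, Tao, Eli, Cal, Zed, Mia, Ola}. Each listed edge has one endpoint in each part, so the graph is bipartite.

Yes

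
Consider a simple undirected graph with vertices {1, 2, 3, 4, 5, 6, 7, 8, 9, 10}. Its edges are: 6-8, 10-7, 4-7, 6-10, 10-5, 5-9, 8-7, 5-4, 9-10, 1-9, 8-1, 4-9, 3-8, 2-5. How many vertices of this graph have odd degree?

Degrees: 1:2, 2:1, 3:1, 4:3, 5:4, 6:2, 7:3, 8:4, 9:4, 10:4
Odd-degree vertices: 2, 3, 4, 7.

4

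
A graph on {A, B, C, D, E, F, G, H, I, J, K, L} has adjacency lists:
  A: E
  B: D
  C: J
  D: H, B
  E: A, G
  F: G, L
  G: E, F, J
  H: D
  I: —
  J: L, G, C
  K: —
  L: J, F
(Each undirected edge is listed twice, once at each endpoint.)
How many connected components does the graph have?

Component: {I}
Component: {K}
Component: {B, D, H}
Component: {A, C, E, F, G, J, L}

4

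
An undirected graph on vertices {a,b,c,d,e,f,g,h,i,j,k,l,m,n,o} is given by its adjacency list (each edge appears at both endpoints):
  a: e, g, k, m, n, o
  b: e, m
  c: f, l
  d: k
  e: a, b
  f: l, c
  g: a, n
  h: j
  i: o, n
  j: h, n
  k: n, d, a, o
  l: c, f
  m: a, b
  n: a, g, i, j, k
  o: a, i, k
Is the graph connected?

No

Component: {c, f, l}
Component: {a, b, d, e, g, h, i, j, k, m, n, o}
There are 2 separate components, so the graph is not connected.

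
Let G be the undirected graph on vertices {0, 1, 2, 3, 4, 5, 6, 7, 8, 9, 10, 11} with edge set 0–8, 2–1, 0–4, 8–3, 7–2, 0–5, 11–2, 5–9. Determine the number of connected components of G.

4

Component: {6}
Component: {10}
Component: {1, 2, 7, 11}
Component: {0, 3, 4, 5, 8, 9}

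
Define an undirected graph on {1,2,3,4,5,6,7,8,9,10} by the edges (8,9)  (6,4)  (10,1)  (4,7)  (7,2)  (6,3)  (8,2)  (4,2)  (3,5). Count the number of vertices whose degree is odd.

Degrees: 1:1, 2:3, 3:2, 4:3, 5:1, 6:2, 7:2, 8:2, 9:1, 10:1
Odd-degree vertices: 1, 2, 4, 5, 9, 10.

6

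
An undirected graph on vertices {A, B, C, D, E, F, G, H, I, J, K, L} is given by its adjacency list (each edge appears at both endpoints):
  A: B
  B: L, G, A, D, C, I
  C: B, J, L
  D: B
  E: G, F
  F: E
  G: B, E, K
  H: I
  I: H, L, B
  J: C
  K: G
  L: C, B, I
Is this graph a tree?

The graph has 12 vertices and 13 edges.
Connected but with 13 > 11 edges, so it has a cycle and is not a tree.

No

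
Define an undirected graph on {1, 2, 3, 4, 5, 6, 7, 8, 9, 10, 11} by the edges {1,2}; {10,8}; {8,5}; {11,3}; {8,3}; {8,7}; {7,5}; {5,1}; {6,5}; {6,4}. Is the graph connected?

Component: {9}
Component: {1, 2, 3, 4, 5, 6, 7, 8, 10, 11}
There are 2 separate components, so the graph is not connected.

No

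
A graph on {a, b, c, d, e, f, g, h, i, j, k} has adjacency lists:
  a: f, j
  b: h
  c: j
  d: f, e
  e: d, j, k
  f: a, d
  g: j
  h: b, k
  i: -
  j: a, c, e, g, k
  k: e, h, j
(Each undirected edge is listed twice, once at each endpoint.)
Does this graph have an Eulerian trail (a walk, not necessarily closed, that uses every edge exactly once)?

Degrees: a:2, b:1, c:1, d:2, e:3, f:2, g:1, h:2, i:0, j:5, k:3
Odd-degree vertices: b, c, e, g, j, k (6 total).
An Eulerian trail requires 0 or 2 odd-degree vertices; here there are 6.

No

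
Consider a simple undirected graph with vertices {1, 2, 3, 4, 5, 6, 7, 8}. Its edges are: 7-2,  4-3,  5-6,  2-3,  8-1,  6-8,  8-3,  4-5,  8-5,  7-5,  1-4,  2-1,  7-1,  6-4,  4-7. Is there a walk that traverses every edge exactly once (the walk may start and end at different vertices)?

Degrees: 1:4, 2:3, 3:3, 4:5, 5:4, 6:3, 7:4, 8:4
Odd-degree vertices: 2, 3, 4, 6 (4 total).
With 4 odd-degree vertices (more than two), no single trail can use every edge.

No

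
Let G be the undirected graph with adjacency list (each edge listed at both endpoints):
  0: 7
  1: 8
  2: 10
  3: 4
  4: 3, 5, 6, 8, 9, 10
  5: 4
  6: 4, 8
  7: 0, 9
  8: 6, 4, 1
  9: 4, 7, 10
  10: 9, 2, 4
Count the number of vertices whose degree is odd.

8

Degrees: 0:1, 1:1, 2:1, 3:1, 4:6, 5:1, 6:2, 7:2, 8:3, 9:3, 10:3
Odd-degree vertices: 0, 1, 2, 3, 5, 8, 9, 10.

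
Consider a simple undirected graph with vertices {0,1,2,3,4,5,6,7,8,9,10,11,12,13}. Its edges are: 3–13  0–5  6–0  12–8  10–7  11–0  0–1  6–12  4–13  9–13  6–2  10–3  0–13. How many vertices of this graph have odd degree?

Degrees: 0:5, 1:1, 2:1, 3:2, 4:1, 5:1, 6:3, 7:1, 8:1, 9:1, 10:2, 11:1, 12:2, 13:4
Odd-degree vertices: 0, 1, 2, 4, 5, 6, 7, 8, 9, 11.

10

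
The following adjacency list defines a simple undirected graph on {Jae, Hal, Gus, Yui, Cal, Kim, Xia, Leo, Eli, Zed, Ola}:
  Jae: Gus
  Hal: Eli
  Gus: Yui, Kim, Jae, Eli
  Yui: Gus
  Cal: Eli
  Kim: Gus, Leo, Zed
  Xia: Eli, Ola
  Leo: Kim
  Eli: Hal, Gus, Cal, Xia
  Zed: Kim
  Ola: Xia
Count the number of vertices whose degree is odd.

8

Degrees: Jae:1, Hal:1, Gus:4, Yui:1, Cal:1, Kim:3, Xia:2, Leo:1, Eli:4, Zed:1, Ola:1
Odd-degree vertices: Jae, Hal, Yui, Cal, Kim, Leo, Zed, Ola.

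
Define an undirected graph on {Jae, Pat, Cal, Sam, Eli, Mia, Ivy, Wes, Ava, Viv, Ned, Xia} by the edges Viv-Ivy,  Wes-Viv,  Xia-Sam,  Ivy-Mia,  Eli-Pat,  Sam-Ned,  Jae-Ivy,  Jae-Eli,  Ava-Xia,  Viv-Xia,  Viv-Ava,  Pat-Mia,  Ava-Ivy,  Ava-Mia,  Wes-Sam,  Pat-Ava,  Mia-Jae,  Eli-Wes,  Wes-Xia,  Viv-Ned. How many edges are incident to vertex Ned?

Neighbors of Ned: Sam, Viv.

2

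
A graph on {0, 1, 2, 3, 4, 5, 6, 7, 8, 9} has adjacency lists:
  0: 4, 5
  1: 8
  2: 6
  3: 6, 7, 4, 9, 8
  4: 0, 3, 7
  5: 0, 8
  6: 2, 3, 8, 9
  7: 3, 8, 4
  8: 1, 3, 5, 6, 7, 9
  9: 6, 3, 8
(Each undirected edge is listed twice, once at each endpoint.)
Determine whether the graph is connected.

Yes

A breadth-first search from 0 visits 0, 4, 5, 7, 3, 8, 6, 9, 1, 2 — all 10 vertices — so the graph is connected.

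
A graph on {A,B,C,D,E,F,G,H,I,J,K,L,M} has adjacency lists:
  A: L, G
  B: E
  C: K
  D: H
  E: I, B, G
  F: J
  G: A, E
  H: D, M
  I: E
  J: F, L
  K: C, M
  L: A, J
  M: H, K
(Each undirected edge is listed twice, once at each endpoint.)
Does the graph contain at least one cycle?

|V| = 13, |E| = 11, number of components = 2.
Since 11 = 13 - 2, the graph is a forest and contains no cycle.

No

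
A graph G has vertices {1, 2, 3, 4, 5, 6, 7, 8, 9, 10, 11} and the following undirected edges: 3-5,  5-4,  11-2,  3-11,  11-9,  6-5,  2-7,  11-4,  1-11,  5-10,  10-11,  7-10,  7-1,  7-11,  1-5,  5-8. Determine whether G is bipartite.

No

The cycle 10-7-11-10 has length 3, which is odd, so the graph is not bipartite.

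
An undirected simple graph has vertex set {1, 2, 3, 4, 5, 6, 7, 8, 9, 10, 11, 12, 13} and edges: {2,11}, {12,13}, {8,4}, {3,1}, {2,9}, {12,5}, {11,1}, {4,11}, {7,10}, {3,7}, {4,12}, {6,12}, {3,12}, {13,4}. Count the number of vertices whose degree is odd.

Degrees: 1:2, 2:2, 3:3, 4:4, 5:1, 6:1, 7:2, 8:1, 9:1, 10:1, 11:3, 12:5, 13:2
Odd-degree vertices: 3, 5, 6, 8, 9, 10, 11, 12.

8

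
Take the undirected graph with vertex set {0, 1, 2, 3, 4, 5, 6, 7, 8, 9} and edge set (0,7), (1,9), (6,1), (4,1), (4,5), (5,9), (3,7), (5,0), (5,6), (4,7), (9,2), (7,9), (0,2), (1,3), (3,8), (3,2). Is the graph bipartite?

Color {1, 2, 5, 7, 8} black and {0, 3, 4, 6, 9} white. No edge joins two same-colored vertices, so the graph is bipartite.

Yes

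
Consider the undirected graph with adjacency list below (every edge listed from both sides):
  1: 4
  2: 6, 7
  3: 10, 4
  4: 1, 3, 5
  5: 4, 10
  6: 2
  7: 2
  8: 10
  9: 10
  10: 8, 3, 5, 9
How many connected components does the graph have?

Component: {2, 6, 7}
Component: {1, 3, 4, 5, 8, 9, 10}

2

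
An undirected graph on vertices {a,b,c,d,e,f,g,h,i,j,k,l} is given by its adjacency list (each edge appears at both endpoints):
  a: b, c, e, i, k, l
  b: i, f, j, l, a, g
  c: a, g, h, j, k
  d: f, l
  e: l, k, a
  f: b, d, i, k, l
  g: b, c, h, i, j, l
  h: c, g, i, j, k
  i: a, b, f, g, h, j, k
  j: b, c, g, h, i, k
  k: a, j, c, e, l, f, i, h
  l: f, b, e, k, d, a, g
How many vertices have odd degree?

6

Degrees: a:6, b:6, c:5, d:2, e:3, f:5, g:6, h:5, i:7, j:6, k:8, l:7
Odd-degree vertices: c, e, f, h, i, l.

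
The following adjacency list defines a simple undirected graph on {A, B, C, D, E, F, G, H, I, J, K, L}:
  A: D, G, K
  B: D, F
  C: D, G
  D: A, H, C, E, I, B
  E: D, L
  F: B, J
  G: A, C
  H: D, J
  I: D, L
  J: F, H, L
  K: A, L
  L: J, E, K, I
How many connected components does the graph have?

Component: {A, B, C, D, E, F, G, H, I, J, K, L}

1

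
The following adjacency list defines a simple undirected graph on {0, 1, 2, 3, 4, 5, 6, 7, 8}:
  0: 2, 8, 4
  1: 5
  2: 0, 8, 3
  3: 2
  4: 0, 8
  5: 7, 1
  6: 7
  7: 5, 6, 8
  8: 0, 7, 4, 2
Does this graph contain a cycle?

Yes

|V| = 9, |E| = 10, number of components = 1.
Since 10 > 9 - 1, a cycle must exist; for instance 0-2-8-4-0.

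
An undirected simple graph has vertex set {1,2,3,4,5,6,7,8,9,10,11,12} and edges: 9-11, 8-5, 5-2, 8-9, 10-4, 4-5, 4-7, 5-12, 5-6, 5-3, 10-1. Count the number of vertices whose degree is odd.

Degrees: 1:1, 2:1, 3:1, 4:3, 5:6, 6:1, 7:1, 8:2, 9:2, 10:2, 11:1, 12:1
Odd-degree vertices: 1, 2, 3, 4, 6, 7, 11, 12.

8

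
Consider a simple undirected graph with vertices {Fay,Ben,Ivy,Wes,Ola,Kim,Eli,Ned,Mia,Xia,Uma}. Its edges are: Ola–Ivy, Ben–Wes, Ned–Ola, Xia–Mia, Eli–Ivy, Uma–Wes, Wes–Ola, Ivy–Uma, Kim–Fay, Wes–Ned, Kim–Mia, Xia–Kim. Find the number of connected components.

2

Component: {Fay, Kim, Mia, Xia}
Component: {Ben, Ivy, Wes, Ola, Eli, Ned, Uma}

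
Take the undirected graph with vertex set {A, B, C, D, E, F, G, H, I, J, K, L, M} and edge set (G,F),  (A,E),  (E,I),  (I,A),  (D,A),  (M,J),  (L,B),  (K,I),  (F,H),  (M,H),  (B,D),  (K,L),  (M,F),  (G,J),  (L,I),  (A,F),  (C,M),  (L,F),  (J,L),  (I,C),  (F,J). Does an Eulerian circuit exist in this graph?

No

Degrees: A:4, B:2, C:2, D:2, E:2, F:6, G:2, H:2, I:5, J:4, K:2, L:5, M:4
I, L have odd degree; an Eulerian circuit needs every degree to be even, so none exists.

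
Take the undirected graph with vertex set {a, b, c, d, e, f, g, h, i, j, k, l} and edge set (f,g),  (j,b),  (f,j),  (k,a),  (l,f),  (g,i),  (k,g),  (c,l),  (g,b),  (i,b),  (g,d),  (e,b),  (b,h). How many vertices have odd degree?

8

Degrees: a:1, b:5, c:1, d:1, e:1, f:3, g:5, h:1, i:2, j:2, k:2, l:2
Odd-degree vertices: a, b, c, d, e, f, g, h.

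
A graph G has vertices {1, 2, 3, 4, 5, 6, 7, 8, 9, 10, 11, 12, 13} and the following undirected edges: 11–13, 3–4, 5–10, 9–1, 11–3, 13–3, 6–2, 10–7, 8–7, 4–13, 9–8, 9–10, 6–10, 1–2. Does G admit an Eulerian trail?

Degrees: 1:2, 2:2, 3:3, 4:2, 5:1, 6:2, 7:2, 8:2, 9:3, 10:4, 11:2, 12:0, 13:3
Odd-degree vertices: 3, 5, 9, 13 (4 total).
An Eulerian trail requires 0 or 2 odd-degree vertices; here there are 4.

No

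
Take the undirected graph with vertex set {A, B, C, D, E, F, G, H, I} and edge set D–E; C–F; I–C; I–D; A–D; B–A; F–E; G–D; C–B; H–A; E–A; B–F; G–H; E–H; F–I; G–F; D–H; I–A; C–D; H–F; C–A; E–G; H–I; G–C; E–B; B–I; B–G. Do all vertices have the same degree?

Degrees: A:6, B:6, C:6, D:6, E:6, F:6, G:6, H:6, I:6
Every vertex has degree 6, so the graph is 6-regular.

Yes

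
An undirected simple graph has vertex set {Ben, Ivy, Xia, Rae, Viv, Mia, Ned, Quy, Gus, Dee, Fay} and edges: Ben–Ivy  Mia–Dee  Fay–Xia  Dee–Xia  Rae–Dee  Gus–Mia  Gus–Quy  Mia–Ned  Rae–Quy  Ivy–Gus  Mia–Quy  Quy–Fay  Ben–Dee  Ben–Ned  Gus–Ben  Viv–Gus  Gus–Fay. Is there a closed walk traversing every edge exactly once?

No

Degrees: Ben:4, Ivy:2, Xia:2, Rae:2, Viv:1, Mia:4, Ned:2, Quy:4, Gus:6, Dee:4, Fay:3
Vertices with odd degree: Viv, Fay. An Eulerian circuit requires all degrees even.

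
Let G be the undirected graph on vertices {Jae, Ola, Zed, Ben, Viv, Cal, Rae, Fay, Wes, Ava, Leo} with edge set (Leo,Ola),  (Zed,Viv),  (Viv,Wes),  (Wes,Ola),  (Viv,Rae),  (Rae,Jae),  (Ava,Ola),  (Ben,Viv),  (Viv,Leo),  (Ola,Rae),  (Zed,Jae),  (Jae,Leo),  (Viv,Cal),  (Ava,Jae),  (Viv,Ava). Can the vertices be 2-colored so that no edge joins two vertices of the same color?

Partition the vertices as {Zed, Ben, Cal, Rae, Fay, Wes, Ava, Leo} vs {Jae, Ola, Viv}. Each listed edge has one endpoint in each part, so the graph is bipartite.

Yes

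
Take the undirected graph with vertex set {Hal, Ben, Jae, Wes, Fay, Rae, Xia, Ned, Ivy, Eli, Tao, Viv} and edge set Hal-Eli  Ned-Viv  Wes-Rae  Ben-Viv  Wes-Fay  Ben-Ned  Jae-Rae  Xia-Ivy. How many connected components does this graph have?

5

Component: {Tao}
Component: {Hal, Eli}
Component: {Xia, Ivy}
Component: {Ben, Ned, Viv}
Component: {Jae, Wes, Fay, Rae}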